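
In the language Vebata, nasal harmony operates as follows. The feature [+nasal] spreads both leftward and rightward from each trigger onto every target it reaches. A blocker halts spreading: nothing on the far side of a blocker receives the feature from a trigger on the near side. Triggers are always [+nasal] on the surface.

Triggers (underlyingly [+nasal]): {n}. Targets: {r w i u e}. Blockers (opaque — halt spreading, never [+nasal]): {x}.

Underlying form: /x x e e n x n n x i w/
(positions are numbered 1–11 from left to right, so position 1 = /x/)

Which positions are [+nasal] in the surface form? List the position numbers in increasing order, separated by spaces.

3 4 5 7 8

From /n/ at 5 rightward: 6 /x/ blocks.
From /n/ at 5 leftward: 4 /e/ → [+nasal]; 3 /e/ → [+nasal]; 2 /x/ blocks.
From /n/ at 7 rightward: 8 /n/ is itself a trigger — this domain ends here.
From /n/ at 7 leftward: 6 /x/ blocks.
From /n/ at 8 rightward: 9 /x/ blocks.
From /n/ at 8 leftward: 7 /n/ is itself a trigger — this domain ends here.
Targets with no active source: positions 10 11 stay [-nasal].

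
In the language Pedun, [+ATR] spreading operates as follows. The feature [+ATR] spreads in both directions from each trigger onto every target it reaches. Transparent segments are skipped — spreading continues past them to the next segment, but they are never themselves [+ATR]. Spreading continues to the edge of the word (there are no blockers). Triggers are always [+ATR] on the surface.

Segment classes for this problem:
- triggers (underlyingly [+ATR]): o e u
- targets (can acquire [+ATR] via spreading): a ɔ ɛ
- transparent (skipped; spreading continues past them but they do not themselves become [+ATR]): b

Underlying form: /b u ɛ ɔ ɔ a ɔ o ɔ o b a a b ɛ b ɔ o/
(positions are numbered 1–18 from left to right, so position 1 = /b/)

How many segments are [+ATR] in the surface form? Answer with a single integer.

14

From /u/ at 2 rightward: 3 /ɛ/ → [+ATR]; 4 /ɔ/ → [+ATR]; 5 /ɔ/ → [+ATR]; 6 /a/ → [+ATR]; 7 /ɔ/ → [+ATR]; 8 /o/ is itself a trigger — this domain ends here.
From /u/ at 2 leftward: 1 /b/ transparent; word edge.
From /o/ at 8 rightward: 9 /ɔ/ → [+ATR]; 10 /o/ is itself a trigger — this domain ends here.
From /o/ at 8 leftward: 7 /ɔ/ → [+ATR]; 6 /a/ → [+ATR]; 5 /ɔ/ → [+ATR]; 4 /ɔ/ → [+ATR]; 3 /ɛ/ → [+ATR]; 2 /u/ is itself a trigger — this domain ends here.
From /o/ at 10 rightward: 11 /b/ transparent; 12 /a/ → [+ATR]; 13 /a/ → [+ATR]; 14 /b/ transparent; 15 /ɛ/ → [+ATR]; 16 /b/ transparent; 17 /ɔ/ → [+ATR]; 18 /o/ is itself a trigger — this domain ends here.
From /o/ at 10 leftward: 9 /ɔ/ → [+ATR]; 8 /o/ is itself a trigger — this domain ends here.
From /o/ at 18 rightward: word edge.
From /o/ at 18 leftward: 17 /ɔ/ → [+ATR]; 16 /b/ transparent; 15 /ɛ/ → [+ATR]; 14 /b/ transparent; 13 /a/ → [+ATR]; 12 /a/ → [+ATR]; 11 /b/ transparent; 10 /o/ is itself a trigger — this domain ends here.
[+ATR] positions on the surface: 2 3 4 5 6 7 8 9 10 12 13 15 17 18.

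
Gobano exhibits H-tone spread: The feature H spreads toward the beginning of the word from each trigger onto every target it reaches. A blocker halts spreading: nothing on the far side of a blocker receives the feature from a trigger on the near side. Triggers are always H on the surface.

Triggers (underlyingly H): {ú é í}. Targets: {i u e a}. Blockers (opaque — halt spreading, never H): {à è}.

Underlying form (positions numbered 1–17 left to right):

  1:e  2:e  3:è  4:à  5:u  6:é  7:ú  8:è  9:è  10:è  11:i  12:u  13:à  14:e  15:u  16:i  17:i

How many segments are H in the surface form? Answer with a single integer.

3

From /é/ at 6 leftward: 5 /u/ → H; 4 /à/ blocks.
From /ú/ at 7 leftward: 6 /é/ is itself a trigger — this domain ends here.
Targets with no active source: positions 1 2 11 12 14 15 16 17 stay [-high tone].
H positions on the surface: 5 6 7.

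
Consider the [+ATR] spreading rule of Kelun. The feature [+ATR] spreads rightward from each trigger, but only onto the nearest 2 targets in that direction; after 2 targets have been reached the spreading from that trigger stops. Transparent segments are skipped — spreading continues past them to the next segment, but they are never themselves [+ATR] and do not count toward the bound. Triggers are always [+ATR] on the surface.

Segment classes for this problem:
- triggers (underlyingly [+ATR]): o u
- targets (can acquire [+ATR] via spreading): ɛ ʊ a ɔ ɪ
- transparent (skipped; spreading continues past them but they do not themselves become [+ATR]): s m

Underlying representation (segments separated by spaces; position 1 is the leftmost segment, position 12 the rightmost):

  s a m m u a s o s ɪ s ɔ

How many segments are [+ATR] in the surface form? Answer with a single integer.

5

From /u/ at 5 rightward: 6 /a/ → [+ATR]; 7 /s/ transparent; 8 /o/ is itself a trigger — this domain ends here.
From /o/ at 8 rightward: 9 /s/ transparent; 10 /ɪ/ → [+ATR]; 11 /s/ transparent; 12 /ɔ/ → [+ATR]; bound reached.
Target with no active source: position 2 stays [-ATR].
[+ATR] positions on the surface: 5 6 8 10 12.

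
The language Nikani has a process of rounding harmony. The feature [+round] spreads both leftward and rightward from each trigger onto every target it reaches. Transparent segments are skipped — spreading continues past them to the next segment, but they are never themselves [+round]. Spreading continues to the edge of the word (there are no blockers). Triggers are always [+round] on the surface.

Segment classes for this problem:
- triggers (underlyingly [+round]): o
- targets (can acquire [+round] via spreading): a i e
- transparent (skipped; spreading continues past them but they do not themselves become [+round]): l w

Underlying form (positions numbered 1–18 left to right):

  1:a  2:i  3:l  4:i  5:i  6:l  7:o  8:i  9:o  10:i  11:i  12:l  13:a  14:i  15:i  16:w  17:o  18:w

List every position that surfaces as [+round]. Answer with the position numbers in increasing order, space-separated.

From /o/ at 7 rightward: 8 /i/ → [+round]; 9 /o/ is itself a trigger — this domain ends here.
From /o/ at 7 leftward: 6 /l/ transparent; 5 /i/ → [+round]; 4 /i/ → [+round]; 3 /l/ transparent; 2 /i/ → [+round]; 1 /a/ → [+round]; word edge.
From /o/ at 9 rightward: 10 /i/ → [+round]; 11 /i/ → [+round]; 12 /l/ transparent; 13 /a/ → [+round]; 14 /i/ → [+round]; 15 /i/ → [+round]; 16 /w/ transparent; 17 /o/ is itself a trigger — this domain ends here.
From /o/ at 9 leftward: 8 /i/ → [+round]; 7 /o/ is itself a trigger — this domain ends here.
From /o/ at 17 rightward: 18 /w/ transparent; word edge.
From /o/ at 17 leftward: 16 /w/ transparent; 15 /i/ → [+round]; 14 /i/ → [+round]; 13 /a/ → [+round]; 12 /l/ transparent; 11 /i/ → [+round]; 10 /i/ → [+round]; 9 /o/ is itself a trigger — this domain ends here.

1 2 4 5 7 8 9 10 11 13 14 15 17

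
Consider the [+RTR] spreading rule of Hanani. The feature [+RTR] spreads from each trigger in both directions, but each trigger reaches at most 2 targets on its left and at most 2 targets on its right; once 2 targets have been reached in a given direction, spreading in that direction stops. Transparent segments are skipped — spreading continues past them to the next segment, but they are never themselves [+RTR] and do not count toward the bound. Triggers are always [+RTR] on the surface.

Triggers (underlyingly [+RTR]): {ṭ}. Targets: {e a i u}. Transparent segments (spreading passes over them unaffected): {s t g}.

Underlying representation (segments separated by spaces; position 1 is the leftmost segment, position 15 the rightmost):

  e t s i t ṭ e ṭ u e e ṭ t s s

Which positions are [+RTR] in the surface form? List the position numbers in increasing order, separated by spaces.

1 4 6 7 8 9 10 11 12

From /ṭ/ at 6 rightward: 7 /e/ → [+RTR]; 8 /ṭ/ is itself a trigger — this domain ends here.
From /ṭ/ at 6 leftward: 5 /t/ transparent; 4 /i/ → [+RTR]; 3 /s/ transparent; 2 /t/ transparent; 1 /e/ → [+RTR]; bound reached.
From /ṭ/ at 8 rightward: 9 /u/ → [+RTR]; 10 /e/ → [+RTR]; bound reached.
From /ṭ/ at 8 leftward: 7 /e/ → [+RTR]; 6 /ṭ/ is itself a trigger — this domain ends here.
From /ṭ/ at 12 rightward: 13 /t/ transparent; 14 /s/ transparent; 15 /s/ transparent; word edge.
From /ṭ/ at 12 leftward: 11 /e/ → [+RTR]; 10 /e/ → [+RTR]; bound reached.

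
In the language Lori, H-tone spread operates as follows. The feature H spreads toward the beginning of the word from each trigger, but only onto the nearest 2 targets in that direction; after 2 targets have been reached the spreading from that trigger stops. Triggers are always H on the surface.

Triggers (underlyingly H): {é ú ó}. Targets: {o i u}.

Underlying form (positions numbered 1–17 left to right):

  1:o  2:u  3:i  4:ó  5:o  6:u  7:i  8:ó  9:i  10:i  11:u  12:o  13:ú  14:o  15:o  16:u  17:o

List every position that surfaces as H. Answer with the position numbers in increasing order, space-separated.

From /ó/ at 4 leftward: 3 /i/ → H; 2 /u/ → H; bound reached.
From /ó/ at 8 leftward: 7 /i/ → H; 6 /u/ → H; bound reached.
From /ú/ at 13 leftward: 12 /o/ → H; 11 /u/ → H; bound reached.
Targets with no active source: positions 1 5 9 10 14 15 16 17 stay [-high tone].

2 3 4 6 7 8 11 12 13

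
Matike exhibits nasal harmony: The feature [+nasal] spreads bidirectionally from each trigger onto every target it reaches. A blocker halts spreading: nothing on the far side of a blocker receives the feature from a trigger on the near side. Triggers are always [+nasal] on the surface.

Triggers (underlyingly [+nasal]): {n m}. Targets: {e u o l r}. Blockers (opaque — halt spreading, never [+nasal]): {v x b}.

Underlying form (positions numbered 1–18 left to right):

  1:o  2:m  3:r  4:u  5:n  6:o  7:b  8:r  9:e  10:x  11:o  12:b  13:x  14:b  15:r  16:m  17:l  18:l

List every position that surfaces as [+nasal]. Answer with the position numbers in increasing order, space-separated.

From /m/ at 2 rightward: 3 /r/ → [+nasal]; 4 /u/ → [+nasal]; 5 /n/ is itself a trigger — this domain ends here.
From /m/ at 2 leftward: 1 /o/ → [+nasal]; word edge.
From /n/ at 5 rightward: 6 /o/ → [+nasal]; 7 /b/ blocks.
From /n/ at 5 leftward: 4 /u/ → [+nasal]; 3 /r/ → [+nasal]; 2 /m/ is itself a trigger — this domain ends here.
From /m/ at 16 rightward: 17 /l/ → [+nasal]; 18 /l/ → [+nasal]; word edge.
From /m/ at 16 leftward: 15 /r/ → [+nasal]; 14 /b/ blocks.
Targets with no active source: positions 8 9 11 stay [-nasal].

1 2 3 4 5 6 15 16 17 18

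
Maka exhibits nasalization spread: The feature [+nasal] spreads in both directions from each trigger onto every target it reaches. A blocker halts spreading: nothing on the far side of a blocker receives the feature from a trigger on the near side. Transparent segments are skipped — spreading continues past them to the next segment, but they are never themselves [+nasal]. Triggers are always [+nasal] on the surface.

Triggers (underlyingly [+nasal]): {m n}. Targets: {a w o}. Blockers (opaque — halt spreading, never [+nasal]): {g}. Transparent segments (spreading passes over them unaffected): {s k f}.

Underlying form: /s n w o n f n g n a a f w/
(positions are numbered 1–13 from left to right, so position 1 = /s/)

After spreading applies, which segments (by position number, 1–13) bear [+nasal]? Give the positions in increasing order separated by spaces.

2 3 4 5 7 9 10 11 13

From /n/ at 2 rightward: 3 /w/ → [+nasal]; 4 /o/ → [+nasal]; 5 /n/ is itself a trigger — this domain ends here.
From /n/ at 2 leftward: 1 /s/ transparent; word edge.
From /n/ at 5 rightward: 6 /f/ transparent; 7 /n/ is itself a trigger — this domain ends here.
From /n/ at 5 leftward: 4 /o/ → [+nasal]; 3 /w/ → [+nasal]; 2 /n/ is itself a trigger — this domain ends here.
From /n/ at 7 rightward: 8 /g/ blocks.
From /n/ at 7 leftward: 6 /f/ transparent; 5 /n/ is itself a trigger — this domain ends here.
From /n/ at 9 rightward: 10 /a/ → [+nasal]; 11 /a/ → [+nasal]; 12 /f/ transparent; 13 /w/ → [+nasal]; word edge.
From /n/ at 9 leftward: 8 /g/ blocks.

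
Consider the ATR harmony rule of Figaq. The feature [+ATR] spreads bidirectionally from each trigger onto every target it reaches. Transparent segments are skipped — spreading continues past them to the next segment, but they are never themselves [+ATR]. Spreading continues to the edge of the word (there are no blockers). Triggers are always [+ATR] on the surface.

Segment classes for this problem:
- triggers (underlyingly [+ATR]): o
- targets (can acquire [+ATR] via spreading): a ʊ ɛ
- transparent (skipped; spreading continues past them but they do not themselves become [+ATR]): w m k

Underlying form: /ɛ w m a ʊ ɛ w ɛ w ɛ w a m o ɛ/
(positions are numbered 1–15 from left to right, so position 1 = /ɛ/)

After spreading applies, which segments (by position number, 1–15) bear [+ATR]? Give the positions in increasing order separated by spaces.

From /o/ at 14 rightward: 15 /ɛ/ → [+ATR]; word edge.
From /o/ at 14 leftward: 13 /m/ transparent; 12 /a/ → [+ATR]; 11 /w/ transparent; 10 /ɛ/ → [+ATR]; 9 /w/ transparent; 8 /ɛ/ → [+ATR]; 7 /w/ transparent; 6 /ɛ/ → [+ATR]; 5 /ʊ/ → [+ATR]; 4 /a/ → [+ATR]; 3 /m/ transparent; 2 /w/ transparent; 1 /ɛ/ → [+ATR]; word edge.

1 4 5 6 8 10 12 14 15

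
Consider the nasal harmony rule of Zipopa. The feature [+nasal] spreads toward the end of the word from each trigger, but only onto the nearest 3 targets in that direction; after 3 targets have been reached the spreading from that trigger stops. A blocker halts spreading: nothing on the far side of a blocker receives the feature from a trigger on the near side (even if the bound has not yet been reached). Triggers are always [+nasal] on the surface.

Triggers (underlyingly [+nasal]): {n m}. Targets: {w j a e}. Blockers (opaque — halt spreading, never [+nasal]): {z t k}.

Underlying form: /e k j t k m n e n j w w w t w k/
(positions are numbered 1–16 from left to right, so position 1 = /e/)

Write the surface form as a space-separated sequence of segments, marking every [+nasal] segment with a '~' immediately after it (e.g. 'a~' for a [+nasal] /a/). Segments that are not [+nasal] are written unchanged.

e k j t k m~ n~ e~ n~ j~ w~ w~ w t w k

From /m/ at 6 rightward: 7 /n/ is itself a trigger — this domain ends here.
From /n/ at 7 rightward: 8 /e/ → [+nasal]; 9 /n/ is itself a trigger — this domain ends here.
From /n/ at 9 rightward: 10 /j/ → [+nasal]; 11 /w/ → [+nasal]; 12 /w/ → [+nasal]; bound reached.
Targets with no active source: positions 1 3 13 15 stay [-nasal].
[+nasal] positions on the surface: 6 7 8 9 10 11 12.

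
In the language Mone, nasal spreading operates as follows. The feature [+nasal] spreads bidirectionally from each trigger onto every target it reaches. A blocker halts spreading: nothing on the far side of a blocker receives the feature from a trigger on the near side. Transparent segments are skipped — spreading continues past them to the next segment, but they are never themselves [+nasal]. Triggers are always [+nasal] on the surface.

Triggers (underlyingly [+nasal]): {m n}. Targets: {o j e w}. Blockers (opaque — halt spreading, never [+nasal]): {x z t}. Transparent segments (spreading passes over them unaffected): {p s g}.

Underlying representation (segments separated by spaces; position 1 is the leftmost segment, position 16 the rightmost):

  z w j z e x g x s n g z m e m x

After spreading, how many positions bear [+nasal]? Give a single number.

From /n/ at 10 rightward: 11 /g/ transparent; 12 /z/ blocks.
From /n/ at 10 leftward: 9 /s/ transparent; 8 /x/ blocks.
From /m/ at 13 rightward: 14 /e/ → [+nasal]; 15 /m/ is itself a trigger — this domain ends here.
From /m/ at 13 leftward: 12 /z/ blocks.
From /m/ at 15 rightward: 16 /x/ blocks.
From /m/ at 15 leftward: 14 /e/ → [+nasal]; 13 /m/ is itself a trigger — this domain ends here.
Targets with no active source: positions 2 3 5 stay [-nasal].
[+nasal] positions on the surface: 10 13 14 15.

4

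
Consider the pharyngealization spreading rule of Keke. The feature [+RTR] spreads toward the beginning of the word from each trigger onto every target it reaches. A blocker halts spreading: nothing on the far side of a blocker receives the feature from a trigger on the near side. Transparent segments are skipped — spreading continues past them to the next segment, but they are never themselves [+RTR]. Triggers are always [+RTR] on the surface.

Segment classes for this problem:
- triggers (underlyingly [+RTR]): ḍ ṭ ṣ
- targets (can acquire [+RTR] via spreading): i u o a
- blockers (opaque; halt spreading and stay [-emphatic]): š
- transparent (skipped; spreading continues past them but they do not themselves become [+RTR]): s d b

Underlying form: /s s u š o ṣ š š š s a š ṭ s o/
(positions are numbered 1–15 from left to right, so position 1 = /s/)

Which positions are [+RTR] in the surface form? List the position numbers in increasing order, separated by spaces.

5 6 13

From /ṣ/ at 6 leftward: 5 /o/ → [+RTR]; 4 /š/ blocks.
From /ṭ/ at 13 leftward: 12 /š/ blocks.
Targets with no active source: positions 3 11 15 stay [-emphatic].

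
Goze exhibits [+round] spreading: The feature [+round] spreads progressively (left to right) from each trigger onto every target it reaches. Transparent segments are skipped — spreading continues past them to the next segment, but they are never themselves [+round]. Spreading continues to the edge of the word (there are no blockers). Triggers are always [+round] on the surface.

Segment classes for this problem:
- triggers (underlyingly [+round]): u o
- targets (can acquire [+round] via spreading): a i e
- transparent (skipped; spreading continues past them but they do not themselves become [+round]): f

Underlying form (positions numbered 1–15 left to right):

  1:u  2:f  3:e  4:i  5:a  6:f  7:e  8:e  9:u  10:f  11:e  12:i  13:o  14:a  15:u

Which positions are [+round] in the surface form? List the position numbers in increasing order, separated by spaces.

1 3 4 5 7 8 9 11 12 13 14 15

From /u/ at 1 rightward: 2 /f/ transparent; 3 /e/ → [+round]; 4 /i/ → [+round]; 5 /a/ → [+round]; 6 /f/ transparent; 7 /e/ → [+round]; 8 /e/ → [+round]; 9 /u/ is itself a trigger — this domain ends here.
From /u/ at 9 rightward: 10 /f/ transparent; 11 /e/ → [+round]; 12 /i/ → [+round]; 13 /o/ is itself a trigger — this domain ends here.
From /o/ at 13 rightward: 14 /a/ → [+round]; 15 /u/ is itself a trigger — this domain ends here.
From /u/ at 15 rightward: word edge.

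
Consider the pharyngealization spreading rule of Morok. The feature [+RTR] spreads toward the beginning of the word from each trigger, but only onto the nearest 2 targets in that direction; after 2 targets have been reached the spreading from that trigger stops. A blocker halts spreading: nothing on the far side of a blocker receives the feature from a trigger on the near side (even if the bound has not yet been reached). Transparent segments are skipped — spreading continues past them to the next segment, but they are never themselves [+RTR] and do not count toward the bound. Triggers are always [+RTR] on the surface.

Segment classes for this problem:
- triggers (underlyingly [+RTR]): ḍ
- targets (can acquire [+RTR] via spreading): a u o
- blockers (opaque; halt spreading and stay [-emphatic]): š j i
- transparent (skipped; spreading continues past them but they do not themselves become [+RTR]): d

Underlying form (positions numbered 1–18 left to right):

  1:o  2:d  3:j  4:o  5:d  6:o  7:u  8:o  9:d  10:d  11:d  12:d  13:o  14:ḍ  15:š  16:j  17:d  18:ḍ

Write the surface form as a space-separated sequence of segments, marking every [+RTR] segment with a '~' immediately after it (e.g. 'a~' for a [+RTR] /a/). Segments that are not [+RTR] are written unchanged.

From /ḍ/ at 14 leftward: 13 /o/ → [+RTR]; 12 /d/ transparent; 11 /d/ transparent; 10 /d/ transparent; 9 /d/ transparent; 8 /o/ → [+RTR]; bound reached.
From /ḍ/ at 18 leftward: 17 /d/ transparent; 16 /j/ blocks.
Targets with no active source: positions 1 4 6 7 stay [-emphatic].
[+RTR] positions on the surface: 8 13 14 18.

o d j o d o u o~ d d d d o~ ḍ~ š j d ḍ~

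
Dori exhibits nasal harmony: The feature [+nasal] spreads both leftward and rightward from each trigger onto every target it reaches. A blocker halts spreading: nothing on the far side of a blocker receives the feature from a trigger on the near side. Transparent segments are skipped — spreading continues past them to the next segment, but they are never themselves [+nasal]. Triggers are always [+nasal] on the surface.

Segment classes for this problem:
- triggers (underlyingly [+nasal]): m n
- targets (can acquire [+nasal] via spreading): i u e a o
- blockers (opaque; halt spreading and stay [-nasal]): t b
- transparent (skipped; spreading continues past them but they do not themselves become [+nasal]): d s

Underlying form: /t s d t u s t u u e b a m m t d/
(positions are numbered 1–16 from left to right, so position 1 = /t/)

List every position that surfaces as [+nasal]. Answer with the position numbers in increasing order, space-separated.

12 13 14

From /m/ at 13 rightward: 14 /m/ is itself a trigger — this domain ends here.
From /m/ at 13 leftward: 12 /a/ → [+nasal]; 11 /b/ blocks.
From /m/ at 14 rightward: 15 /t/ blocks.
From /m/ at 14 leftward: 13 /m/ is itself a trigger — this domain ends here.
Targets with no active source: positions 5 8 9 10 stay [-nasal].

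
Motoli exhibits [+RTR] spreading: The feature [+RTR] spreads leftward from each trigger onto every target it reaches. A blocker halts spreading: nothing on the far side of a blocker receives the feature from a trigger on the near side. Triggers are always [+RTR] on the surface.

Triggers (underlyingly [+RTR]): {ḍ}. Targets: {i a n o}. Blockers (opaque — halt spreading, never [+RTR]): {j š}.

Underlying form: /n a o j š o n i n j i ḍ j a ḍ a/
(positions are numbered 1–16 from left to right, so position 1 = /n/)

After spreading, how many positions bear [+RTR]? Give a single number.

From /ḍ/ at 12 leftward: 11 /i/ → [+RTR]; 10 /j/ blocks.
From /ḍ/ at 15 leftward: 14 /a/ → [+RTR]; 13 /j/ blocks.
Targets with no active source: positions 1 2 3 6 7 8 9 16 stay [-emphatic].
[+RTR] positions on the surface: 11 12 14 15.

4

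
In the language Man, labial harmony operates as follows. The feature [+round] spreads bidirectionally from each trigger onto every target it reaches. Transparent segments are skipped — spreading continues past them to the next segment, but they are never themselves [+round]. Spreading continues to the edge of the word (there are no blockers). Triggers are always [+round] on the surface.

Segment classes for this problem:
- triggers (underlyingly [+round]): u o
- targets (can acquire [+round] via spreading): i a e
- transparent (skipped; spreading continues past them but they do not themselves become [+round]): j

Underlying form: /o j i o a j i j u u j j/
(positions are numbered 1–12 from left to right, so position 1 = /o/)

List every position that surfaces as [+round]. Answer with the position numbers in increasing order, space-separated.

From /o/ at 1 rightward: 2 /j/ transparent; 3 /i/ → [+round]; 4 /o/ is itself a trigger — this domain ends here.
From /o/ at 1 leftward: word edge.
From /o/ at 4 rightward: 5 /a/ → [+round]; 6 /j/ transparent; 7 /i/ → [+round]; 8 /j/ transparent; 9 /u/ is itself a trigger — this domain ends here.
From /o/ at 4 leftward: 3 /i/ → [+round]; 2 /j/ transparent; 1 /o/ is itself a trigger — this domain ends here.
From /u/ at 9 rightward: 10 /u/ is itself a trigger — this domain ends here.
From /u/ at 9 leftward: 8 /j/ transparent; 7 /i/ → [+round]; 6 /j/ transparent; 5 /a/ → [+round]; 4 /o/ is itself a trigger — this domain ends here.
From /u/ at 10 rightward: 11 /j/ transparent; 12 /j/ transparent; word edge.
From /u/ at 10 leftward: 9 /u/ is itself a trigger — this domain ends here.

1 3 4 5 7 9 10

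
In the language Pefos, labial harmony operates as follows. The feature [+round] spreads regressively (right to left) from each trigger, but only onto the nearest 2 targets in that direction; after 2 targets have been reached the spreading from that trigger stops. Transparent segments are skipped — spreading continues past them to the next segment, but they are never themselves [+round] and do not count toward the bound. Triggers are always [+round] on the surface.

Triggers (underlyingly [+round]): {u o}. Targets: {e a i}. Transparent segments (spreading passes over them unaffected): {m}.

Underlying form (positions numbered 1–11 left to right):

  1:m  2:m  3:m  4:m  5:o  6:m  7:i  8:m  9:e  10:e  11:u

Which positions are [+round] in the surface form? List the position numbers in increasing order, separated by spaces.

5 9 10 11

From /o/ at 5 leftward: 4 /m/ transparent; 3 /m/ transparent; 2 /m/ transparent; 1 /m/ transparent; word edge.
From /u/ at 11 leftward: 10 /e/ → [+round]; 9 /e/ → [+round]; bound reached.
Target with no active source: position 7 stays [-round].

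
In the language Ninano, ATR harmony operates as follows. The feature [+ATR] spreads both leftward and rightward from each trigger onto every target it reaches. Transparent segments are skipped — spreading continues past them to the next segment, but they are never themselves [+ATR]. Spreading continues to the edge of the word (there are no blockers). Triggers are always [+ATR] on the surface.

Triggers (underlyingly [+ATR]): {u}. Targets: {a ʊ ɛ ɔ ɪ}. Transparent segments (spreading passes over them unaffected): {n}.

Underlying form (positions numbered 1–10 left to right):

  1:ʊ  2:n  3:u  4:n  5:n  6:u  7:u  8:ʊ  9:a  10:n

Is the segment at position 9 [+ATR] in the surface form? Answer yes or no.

From /u/ at 3 rightward: 4 /n/ transparent; 5 /n/ transparent; 6 /u/ is itself a trigger — this domain ends here.
From /u/ at 3 leftward: 2 /n/ transparent; 1 /ʊ/ → [+ATR]; word edge.
From /u/ at 6 rightward: 7 /u/ is itself a trigger — this domain ends here.
From /u/ at 6 leftward: 5 /n/ transparent; 4 /n/ transparent; 3 /u/ is itself a trigger — this domain ends here.
From /u/ at 7 rightward: 8 /ʊ/ → [+ATR]; 9 /a/ → [+ATR]; 10 /n/ transparent; word edge.
From /u/ at 7 leftward: 6 /u/ is itself a trigger — this domain ends here.
[+ATR] positions on the surface: 1 3 6 7 8 9.

yes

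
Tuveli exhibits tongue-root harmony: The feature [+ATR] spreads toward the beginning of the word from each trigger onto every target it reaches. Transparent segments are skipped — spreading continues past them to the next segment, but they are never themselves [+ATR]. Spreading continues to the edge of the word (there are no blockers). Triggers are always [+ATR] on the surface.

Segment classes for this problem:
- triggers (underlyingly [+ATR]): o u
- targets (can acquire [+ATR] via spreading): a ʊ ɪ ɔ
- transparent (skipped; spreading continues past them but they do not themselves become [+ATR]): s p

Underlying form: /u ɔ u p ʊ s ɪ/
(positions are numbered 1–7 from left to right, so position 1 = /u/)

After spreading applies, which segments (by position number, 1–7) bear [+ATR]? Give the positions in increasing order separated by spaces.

From /u/ at 1 leftward: word edge.
From /u/ at 3 leftward: 2 /ɔ/ → [+ATR]; 1 /u/ is itself a trigger — this domain ends here.
Targets with no active source: positions 5 7 stay [-ATR].

1 2 3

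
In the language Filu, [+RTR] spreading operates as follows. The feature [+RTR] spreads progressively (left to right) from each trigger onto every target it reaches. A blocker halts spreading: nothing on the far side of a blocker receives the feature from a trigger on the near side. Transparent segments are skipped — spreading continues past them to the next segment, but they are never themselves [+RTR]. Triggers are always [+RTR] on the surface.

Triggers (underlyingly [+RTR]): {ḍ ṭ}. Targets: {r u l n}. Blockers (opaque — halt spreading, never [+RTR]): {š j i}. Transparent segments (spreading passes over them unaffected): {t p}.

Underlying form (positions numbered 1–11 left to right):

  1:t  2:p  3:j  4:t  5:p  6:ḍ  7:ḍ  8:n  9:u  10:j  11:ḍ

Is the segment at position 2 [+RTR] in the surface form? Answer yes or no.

From /ḍ/ at 6 rightward: 7 /ḍ/ is itself a trigger — this domain ends here.
From /ḍ/ at 7 rightward: 8 /n/ → [+RTR]; 9 /u/ → [+RTR]; 10 /j/ blocks.
From /ḍ/ at 11 rightward: word edge.
[+RTR] positions on the surface: 6 7 8 9 11.

no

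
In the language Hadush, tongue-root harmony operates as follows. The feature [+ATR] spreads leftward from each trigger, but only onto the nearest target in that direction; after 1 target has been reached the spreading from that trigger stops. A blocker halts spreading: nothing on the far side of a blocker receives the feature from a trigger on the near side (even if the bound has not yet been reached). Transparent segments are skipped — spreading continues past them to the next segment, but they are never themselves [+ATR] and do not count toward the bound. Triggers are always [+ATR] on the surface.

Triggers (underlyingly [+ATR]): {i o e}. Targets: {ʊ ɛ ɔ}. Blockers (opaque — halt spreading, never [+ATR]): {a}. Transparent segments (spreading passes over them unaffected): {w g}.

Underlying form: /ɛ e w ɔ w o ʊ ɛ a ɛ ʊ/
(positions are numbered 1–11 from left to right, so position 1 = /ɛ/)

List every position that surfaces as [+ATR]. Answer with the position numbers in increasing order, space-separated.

From /e/ at 2 leftward: 1 /ɛ/ → [+ATR]; bound reached.
From /o/ at 6 leftward: 5 /w/ transparent; 4 /ɔ/ → [+ATR]; bound reached.
Targets with no active source: positions 7 8 10 11 stay [-ATR].

1 2 4 6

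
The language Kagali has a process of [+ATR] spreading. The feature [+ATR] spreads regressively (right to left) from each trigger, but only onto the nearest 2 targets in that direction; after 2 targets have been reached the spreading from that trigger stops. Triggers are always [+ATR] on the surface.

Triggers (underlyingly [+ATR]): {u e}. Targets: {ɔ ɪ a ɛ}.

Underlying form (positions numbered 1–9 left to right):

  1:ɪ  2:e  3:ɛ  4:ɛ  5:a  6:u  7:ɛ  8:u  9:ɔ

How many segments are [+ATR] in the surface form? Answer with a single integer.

From /e/ at 2 leftward: 1 /ɪ/ → [+ATR]; word edge.
From /u/ at 6 leftward: 5 /a/ → [+ATR]; 4 /ɛ/ → [+ATR]; bound reached.
From /u/ at 8 leftward: 7 /ɛ/ → [+ATR]; 6 /u/ is itself a trigger — this domain ends here.
Targets with no active source: positions 3 9 stay [-ATR].
[+ATR] positions on the surface: 1 2 4 5 6 7 8.

7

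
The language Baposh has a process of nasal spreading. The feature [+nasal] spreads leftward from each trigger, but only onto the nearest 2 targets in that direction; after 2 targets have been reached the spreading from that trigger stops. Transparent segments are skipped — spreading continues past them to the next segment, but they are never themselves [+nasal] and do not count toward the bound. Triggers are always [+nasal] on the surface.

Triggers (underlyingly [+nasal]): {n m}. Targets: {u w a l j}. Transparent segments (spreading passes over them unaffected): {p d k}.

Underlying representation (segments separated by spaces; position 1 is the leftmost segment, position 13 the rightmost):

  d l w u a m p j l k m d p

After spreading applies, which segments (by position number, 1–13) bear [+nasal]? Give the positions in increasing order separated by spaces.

From /m/ at 6 leftward: 5 /a/ → [+nasal]; 4 /u/ → [+nasal]; bound reached.
From /m/ at 11 leftward: 10 /k/ transparent; 9 /l/ → [+nasal]; 8 /j/ → [+nasal]; bound reached.
Targets with no active source: positions 2 3 stay [-nasal].

4 5 6 8 9 11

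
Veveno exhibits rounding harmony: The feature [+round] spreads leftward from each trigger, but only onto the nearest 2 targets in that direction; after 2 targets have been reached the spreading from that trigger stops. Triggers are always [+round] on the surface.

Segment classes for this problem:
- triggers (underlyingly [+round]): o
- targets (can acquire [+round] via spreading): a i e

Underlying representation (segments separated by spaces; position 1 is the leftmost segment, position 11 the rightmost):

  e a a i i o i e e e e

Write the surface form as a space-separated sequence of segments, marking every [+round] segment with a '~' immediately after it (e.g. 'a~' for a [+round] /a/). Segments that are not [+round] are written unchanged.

e a a i~ i~ o~ i e e e e

From /o/ at 6 leftward: 5 /i/ → [+round]; 4 /i/ → [+round]; bound reached.
Targets with no active source: positions 1 2 3 7 8 9 10 11 stay [-round].
[+round] positions on the surface: 4 5 6.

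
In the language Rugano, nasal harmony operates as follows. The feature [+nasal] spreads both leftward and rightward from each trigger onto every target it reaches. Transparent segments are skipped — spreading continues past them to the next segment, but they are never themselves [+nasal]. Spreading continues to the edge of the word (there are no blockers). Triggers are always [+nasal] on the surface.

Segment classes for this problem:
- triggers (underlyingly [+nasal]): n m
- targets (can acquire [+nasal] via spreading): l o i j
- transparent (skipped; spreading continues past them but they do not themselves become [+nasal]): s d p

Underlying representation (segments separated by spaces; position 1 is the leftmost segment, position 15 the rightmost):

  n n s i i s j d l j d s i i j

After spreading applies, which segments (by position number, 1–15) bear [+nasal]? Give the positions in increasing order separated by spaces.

From /n/ at 1 rightward: 2 /n/ is itself a trigger — this domain ends here.
From /n/ at 1 leftward: word edge.
From /n/ at 2 rightward: 3 /s/ transparent; 4 /i/ → [+nasal]; 5 /i/ → [+nasal]; 6 /s/ transparent; 7 /j/ → [+nasal]; 8 /d/ transparent; 9 /l/ → [+nasal]; 10 /j/ → [+nasal]; 11 /d/ transparent; 12 /s/ transparent; 13 /i/ → [+nasal]; 14 /i/ → [+nasal]; 15 /j/ → [+nasal]; word edge.
From /n/ at 2 leftward: 1 /n/ is itself a trigger — this domain ends here.

1 2 4 5 7 9 10 13 14 15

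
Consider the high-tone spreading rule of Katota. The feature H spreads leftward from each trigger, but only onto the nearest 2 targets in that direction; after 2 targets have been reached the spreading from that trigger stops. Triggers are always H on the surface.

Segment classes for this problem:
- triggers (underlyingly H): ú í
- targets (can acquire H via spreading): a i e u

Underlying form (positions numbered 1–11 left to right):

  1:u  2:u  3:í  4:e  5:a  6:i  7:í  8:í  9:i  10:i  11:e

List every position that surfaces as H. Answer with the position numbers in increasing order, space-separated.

From /í/ at 3 leftward: 2 /u/ → H; 1 /u/ → H; bound reached.
From /í/ at 7 leftward: 6 /i/ → H; 5 /a/ → H; bound reached.
From /í/ at 8 leftward: 7 /í/ is itself a trigger — this domain ends here.
Targets with no active source: positions 4 9 10 11 stay [-high tone].

1 2 3 5 6 7 8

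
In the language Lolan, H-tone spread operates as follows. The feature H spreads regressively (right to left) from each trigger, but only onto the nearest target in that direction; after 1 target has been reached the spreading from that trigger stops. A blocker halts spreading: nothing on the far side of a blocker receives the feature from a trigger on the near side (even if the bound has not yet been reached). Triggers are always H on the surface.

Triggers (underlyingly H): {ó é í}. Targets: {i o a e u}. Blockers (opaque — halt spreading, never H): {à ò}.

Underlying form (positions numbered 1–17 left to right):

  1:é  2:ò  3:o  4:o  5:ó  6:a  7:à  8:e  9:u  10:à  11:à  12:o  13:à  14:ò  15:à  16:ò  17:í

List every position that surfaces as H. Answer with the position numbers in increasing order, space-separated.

1 4 5 17

From /é/ at 1 leftward: word edge.
From /ó/ at 5 leftward: 4 /o/ → H; bound reached.
From /í/ at 17 leftward: 16 /ò/ blocks.
Targets with no active source: positions 3 6 8 9 12 stay [-high tone].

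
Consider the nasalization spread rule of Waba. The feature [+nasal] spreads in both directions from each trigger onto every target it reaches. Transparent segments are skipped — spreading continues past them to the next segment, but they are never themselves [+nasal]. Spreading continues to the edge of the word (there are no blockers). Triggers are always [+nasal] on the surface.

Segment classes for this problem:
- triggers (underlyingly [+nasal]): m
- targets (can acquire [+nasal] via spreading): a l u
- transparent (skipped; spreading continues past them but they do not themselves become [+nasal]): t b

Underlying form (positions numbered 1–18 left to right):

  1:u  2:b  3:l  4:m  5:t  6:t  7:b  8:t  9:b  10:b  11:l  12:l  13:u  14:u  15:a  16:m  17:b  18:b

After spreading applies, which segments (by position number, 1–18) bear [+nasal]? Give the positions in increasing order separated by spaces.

1 3 4 11 12 13 14 15 16

From /m/ at 4 rightward: 5 /t/ transparent; 6 /t/ transparent; 7 /b/ transparent; 8 /t/ transparent; 9 /b/ transparent; 10 /b/ transparent; 11 /l/ → [+nasal]; 12 /l/ → [+nasal]; 13 /u/ → [+nasal]; 14 /u/ → [+nasal]; 15 /a/ → [+nasal]; 16 /m/ is itself a trigger — this domain ends here.
From /m/ at 4 leftward: 3 /l/ → [+nasal]; 2 /b/ transparent; 1 /u/ → [+nasal]; word edge.
From /m/ at 16 rightward: 17 /b/ transparent; 18 /b/ transparent; word edge.
From /m/ at 16 leftward: 15 /a/ → [+nasal]; 14 /u/ → [+nasal]; 13 /u/ → [+nasal]; 12 /l/ → [+nasal]; 11 /l/ → [+nasal]; 10 /b/ transparent; 9 /b/ transparent; 8 /t/ transparent; 7 /b/ transparent; 6 /t/ transparent; 5 /t/ transparent; 4 /m/ is itself a trigger — this domain ends here.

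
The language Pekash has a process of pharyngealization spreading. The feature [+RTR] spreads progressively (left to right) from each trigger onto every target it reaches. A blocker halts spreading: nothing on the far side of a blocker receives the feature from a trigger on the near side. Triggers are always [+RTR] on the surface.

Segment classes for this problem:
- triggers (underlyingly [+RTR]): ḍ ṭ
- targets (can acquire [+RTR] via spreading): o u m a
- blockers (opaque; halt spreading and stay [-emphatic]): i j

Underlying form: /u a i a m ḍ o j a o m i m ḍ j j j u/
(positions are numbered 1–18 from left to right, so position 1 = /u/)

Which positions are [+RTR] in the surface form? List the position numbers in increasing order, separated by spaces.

From /ḍ/ at 6 rightward: 7 /o/ → [+RTR]; 8 /j/ blocks.
From /ḍ/ at 14 rightward: 15 /j/ blocks.
Targets with no active source: positions 1 2 4 5 9 10 11 13 18 stay [-emphatic].

6 7 14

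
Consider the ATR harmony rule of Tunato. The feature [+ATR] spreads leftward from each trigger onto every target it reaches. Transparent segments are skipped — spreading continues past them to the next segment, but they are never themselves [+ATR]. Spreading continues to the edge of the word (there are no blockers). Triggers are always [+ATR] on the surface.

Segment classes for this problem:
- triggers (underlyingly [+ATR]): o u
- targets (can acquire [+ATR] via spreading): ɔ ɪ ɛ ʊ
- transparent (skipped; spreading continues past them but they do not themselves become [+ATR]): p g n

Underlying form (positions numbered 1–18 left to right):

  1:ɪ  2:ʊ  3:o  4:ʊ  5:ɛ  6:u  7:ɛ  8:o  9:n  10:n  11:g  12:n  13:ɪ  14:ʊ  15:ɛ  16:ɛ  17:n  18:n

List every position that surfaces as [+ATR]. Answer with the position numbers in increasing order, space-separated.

1 2 3 4 5 6 7 8

From /o/ at 3 leftward: 2 /ʊ/ → [+ATR]; 1 /ɪ/ → [+ATR]; word edge.
From /u/ at 6 leftward: 5 /ɛ/ → [+ATR]; 4 /ʊ/ → [+ATR]; 3 /o/ is itself a trigger — this domain ends here.
From /o/ at 8 leftward: 7 /ɛ/ → [+ATR]; 6 /u/ is itself a trigger — this domain ends here.
Targets with no active source: positions 13 14 15 16 stay [-ATR].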